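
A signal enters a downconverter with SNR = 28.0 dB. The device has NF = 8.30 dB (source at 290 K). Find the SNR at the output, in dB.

19.70 dB

By definition F = SNR_in/SNR_out, so in dB: SNR_out = SNR_in − NF
SNR_out = 28.0 − 8.30 = 19.70 dB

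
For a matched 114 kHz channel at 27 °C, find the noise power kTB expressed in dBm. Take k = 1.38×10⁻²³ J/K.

−123.3 dBm

T = 27 °C + 273.15 = 300.15 K
P_n = kTB = 1.38×10⁻²³ × 300.15 × 1.14×10⁵ = 4.72×10⁻¹⁶ W
In dBm: 10 log₁₀(4.72×10⁻¹⁶ / 10⁻³) = −123.3 dBm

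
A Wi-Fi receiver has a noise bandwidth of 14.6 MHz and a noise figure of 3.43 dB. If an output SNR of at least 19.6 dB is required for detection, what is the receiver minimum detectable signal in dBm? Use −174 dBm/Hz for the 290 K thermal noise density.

Sensitivity = −174 + 10 log₁₀(B) + NF + SNR_min
= −174 + 71.64 + 3.43 + 19.6
= −79.33 dBm → −79.3 dBm

−79.3 dBm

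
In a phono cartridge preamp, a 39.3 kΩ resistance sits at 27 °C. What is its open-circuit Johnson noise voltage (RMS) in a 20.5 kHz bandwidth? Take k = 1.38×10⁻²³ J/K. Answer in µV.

3.65 µV

T = 27 °C + 273.15 = 300.15 K
V_n = √(4kTRB)
4kTRB = 4 × 1.38×10⁻²³ × 300.15 × 3.93×10⁴ × 2.05×10⁴ = 1.33×10⁻¹¹ V²
V_n = √(1.33×10⁻¹¹) = 3.65×10⁻⁶ V = 3.65 µV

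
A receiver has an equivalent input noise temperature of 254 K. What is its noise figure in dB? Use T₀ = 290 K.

F = 1 + T_e/T₀ = 1 + 254/290 = 1.87586
NF = 10 log₁₀(1.87586) = 2.73 dB

2.73 dB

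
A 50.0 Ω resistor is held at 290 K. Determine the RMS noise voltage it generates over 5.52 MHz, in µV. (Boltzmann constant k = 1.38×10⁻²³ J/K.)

V_n = √(4kTRB)
4kTRB = 4 × 1.38×10⁻²³ × 290 × 5.00×10¹ × 5.52×10⁶ = 4.42×10⁻¹² V²
V_n = √(4.42×10⁻¹²) = 2.10×10⁻⁶ V = 2.10 µV

2.10 µV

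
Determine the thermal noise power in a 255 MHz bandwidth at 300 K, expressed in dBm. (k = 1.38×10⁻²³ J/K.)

P_n = kTB = 1.38×10⁻²³ × 300 × 2.55×10⁸ = 1.06×10⁻¹² W
In dBm: 10 log₁₀(1.06×10⁻¹² / 10⁻³) = −89.8 dBm

−89.8 dBm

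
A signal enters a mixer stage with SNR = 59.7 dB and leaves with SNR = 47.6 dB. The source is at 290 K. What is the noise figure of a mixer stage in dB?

NF (dB) = SNR_in(dB) − SNR_out(dB) when the source is at T₀
NF = 59.7 − 47.6 = 12.1 dB

12.1 dB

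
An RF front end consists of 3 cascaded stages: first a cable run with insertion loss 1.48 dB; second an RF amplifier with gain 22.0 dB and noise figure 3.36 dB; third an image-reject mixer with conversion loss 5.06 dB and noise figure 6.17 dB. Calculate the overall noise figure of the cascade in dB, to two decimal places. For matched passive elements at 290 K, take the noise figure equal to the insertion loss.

Convert to linear (a loss of L dB is a gain of −L dB): F_i = 10^(NF_i/10), G_i = 10^(G_i,dB/10)
  Stage 1: F_1 = 10^(1.48/10) = 1.406, G_1 = 10^(−1.48/10) = 0.7112
  Stage 2: F_2 = 10^(3.36/10) = 2.168, G_2 = 10^(22.0/10) = 158.5
  Stage 3: F_3 = 10^(6.17/10) = 4.140, G_3 = 10^(−5.06/10) = 0.3119
Friis cascade:
  F = 1.406 + (2.168 − 1)/0.7112 + (4.140 − 1)/112.7 = 3.076
NF = 10 log₁₀(3.076) = 4.88 dB

4.88 dB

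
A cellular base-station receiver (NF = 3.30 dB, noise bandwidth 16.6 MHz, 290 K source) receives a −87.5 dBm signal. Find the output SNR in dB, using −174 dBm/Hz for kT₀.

11.0 dB

Noise floor: N = −174 + 10 log₁₀(B) + NF
10 log₁₀(1.66×10⁷) = 72.2 dB
N = −174 + 72.2 + 3.30 = −98.50 dBm
SNR = P_sig − N = −87.5 − (−98.50) = 11.00 dB → 11.0 dB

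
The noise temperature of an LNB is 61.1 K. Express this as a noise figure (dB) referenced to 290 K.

F = 1 + T_e/T₀ = 1 + 61.1/290 = 1.21069
NF = 10 log₁₀(1.21069) = 0.830 dB

0.830 dB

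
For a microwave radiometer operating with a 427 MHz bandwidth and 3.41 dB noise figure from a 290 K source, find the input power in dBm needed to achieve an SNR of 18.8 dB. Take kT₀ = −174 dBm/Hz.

−65.5 dBm

Sensitivity = −174 + 10 log₁₀(B) + NF + SNR_min
= −174 + 86.3 + 3.41 + 18.8
= −65.49 dBm → −65.5 dBm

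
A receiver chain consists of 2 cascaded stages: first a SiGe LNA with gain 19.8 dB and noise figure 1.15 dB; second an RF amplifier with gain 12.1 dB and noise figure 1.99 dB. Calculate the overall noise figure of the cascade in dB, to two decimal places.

Convert to linear (a loss of L dB is a gain of −L dB): F_i = 10^(NF_i/10), G_i = 10^(G_i,dB/10)
  Stage 1: F_1 = 10^(1.15/10) = 1.303, G_1 = 10^(19.8/10) = 95.50
  Stage 2: F_2 = 10^(1.99/10) = 1.581, G_2 = 10^(12.1/10) = 16.22
Friis cascade:
  F = 1.303 + (1.581 − 1)/95.50 = 1.309
NF = 10 log₁₀(1.309) = 1.17 dB

1.17 dB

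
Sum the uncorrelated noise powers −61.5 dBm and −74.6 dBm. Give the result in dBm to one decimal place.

Convert to linear, add, convert back:
P₁ = 7.08×10⁻¹⁰ W, P₂ = 3.47×10⁻¹¹ W
P_tot = 7.43×10⁻¹⁰ W → 10 log₁₀(P_tot / 10⁻³) = −61.3 dBm

−61.3 dBm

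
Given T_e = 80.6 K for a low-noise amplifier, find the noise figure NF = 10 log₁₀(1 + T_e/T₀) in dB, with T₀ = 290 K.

1.07 dB

F = 1 + T_e/T₀ = 1 + 80.6/290 = 1.27793
NF = 10 log₁₀(1.27793) = 1.07 dB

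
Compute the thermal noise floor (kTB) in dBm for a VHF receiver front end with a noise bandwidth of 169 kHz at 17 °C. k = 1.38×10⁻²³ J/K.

T = 17 °C + 273.15 = 290.15 K
P_n = kTB = 1.38×10⁻²³ × 290.15 × 1.69×10⁵ = 6.77×10⁻¹⁶ W
In dBm: 10 log₁₀(6.77×10⁻¹⁶ / 10⁻³) = −121.7 dBm

−121.7 dBm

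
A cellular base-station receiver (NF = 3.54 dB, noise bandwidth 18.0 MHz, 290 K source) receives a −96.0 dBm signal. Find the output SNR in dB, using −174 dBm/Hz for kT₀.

1.9 dB

Noise floor: N = −174 + 10 log₁₀(B) + NF
10 log₁₀(1.80×10⁷) = 72.55 dB
N = −174 + 72.55 + 3.54 = −97.91 dBm
SNR = P_sig − N = −96.0 − (−97.91) = 1.91 dB → 1.9 dB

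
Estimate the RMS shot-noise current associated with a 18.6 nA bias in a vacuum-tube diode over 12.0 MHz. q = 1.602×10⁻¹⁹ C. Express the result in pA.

I_n = √(2qI·B)
2qI·B = 2 × 1.602×10⁻¹⁹ × 1.86×10⁻⁸ × 1.20×10⁷ = 7.15×10⁻²⁰ A²
I_n = √(7.15×10⁻²⁰) = 2.67×10⁻¹⁰ A = 267 pA

267 pA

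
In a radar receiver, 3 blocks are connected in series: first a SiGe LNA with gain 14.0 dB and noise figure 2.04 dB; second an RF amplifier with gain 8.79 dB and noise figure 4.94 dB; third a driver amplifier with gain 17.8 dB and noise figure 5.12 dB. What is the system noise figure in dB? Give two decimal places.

Convert to linear (a loss of L dB is a gain of −L dB): F_i = 10^(NF_i/10), G_i = 10^(G_i,dB/10)
  Stage 1: F_1 = 10^(2.04/10) = 1.600, G_1 = 10^(14.0/10) = 25.12
  Stage 2: F_2 = 10^(4.94/10) = 3.119, G_2 = 10^(8.79/10) = 7.568
  Stage 3: F_3 = 10^(5.12/10) = 3.251, G_3 = 10^(17.8/10) = 60.26
Friis cascade:
  F = 1.600 + (3.119 − 1)/25.12 + (3.251 − 1)/190.1 = 1.696
NF = 10 log₁₀(1.696) = 2.29 dB

2.29 dB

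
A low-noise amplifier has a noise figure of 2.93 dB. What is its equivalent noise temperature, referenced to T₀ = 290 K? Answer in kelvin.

279 K

F = 10^(2.93/10) = 1.96336
T_e = (F − 1)·T₀ = (1.96336 − 1) × 290 = 279 K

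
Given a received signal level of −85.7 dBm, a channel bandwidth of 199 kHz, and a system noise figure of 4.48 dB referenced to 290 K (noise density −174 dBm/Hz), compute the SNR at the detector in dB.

Noise floor: N = −174 + 10 log₁₀(B) + NF
10 log₁₀(1.99×10⁵) = 52.99 dB
N = −174 + 52.99 + 4.48 = −116.53 dBm
SNR = P_sig − N = −85.7 − (−116.53) = 30.83 dB → 30.8 dB

30.8 dB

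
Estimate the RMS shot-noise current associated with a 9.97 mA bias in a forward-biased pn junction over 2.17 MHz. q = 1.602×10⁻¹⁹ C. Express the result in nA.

83.3 nA

I_n = √(2qI·B)
2qI·B = 2 × 1.602×10⁻¹⁹ × 9.97×10⁻³ × 2.17×10⁶ = 6.93×10⁻¹⁵ A²
I_n = √(6.93×10⁻¹⁵) = 8.33×10⁻⁸ A = 83.3 nA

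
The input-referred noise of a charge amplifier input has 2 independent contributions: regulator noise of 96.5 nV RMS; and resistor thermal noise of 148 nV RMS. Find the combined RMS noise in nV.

Uncorrelated sources add in power (mean-square): V_tot = √(ΣV_i²)
V_tot = √[(9.65×10⁻⁸)² + (1.48×10⁻⁷)²] = 1.77×10⁻⁷ V = 177 nV

177 nV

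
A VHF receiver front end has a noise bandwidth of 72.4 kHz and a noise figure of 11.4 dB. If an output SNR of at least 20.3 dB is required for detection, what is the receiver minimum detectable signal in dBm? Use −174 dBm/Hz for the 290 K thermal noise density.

−93.7 dBm

Sensitivity = −174 + 10 log₁₀(B) + NF + SNR_min
= −174 + 48.6 + 11.4 + 20.3
= −93.7 dBm → −93.7 dBm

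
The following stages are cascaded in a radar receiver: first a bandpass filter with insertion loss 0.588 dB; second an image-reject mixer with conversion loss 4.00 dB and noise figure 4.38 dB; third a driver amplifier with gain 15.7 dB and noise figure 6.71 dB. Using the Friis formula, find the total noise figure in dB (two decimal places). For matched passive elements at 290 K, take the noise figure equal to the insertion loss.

Convert to linear (a loss of L dB is a gain of −L dB): F_i = 10^(NF_i/10), G_i = 10^(G_i,dB/10)
  Stage 1: F_1 = 10^(0.588/10) = 1.145, G_1 = 10^(−0.588/10) = 0.8734
  Stage 2: F_2 = 10^(4.38/10) = 2.742, G_2 = 10^(−4.00/10) = 0.3981
  Stage 3: F_3 = 10^(6.71/10) = 4.688, G_3 = 10^(15.7/10) = 37.15
Friis cascade:
  F = 1.145 + (2.742 − 1)/0.8734 + (4.688 − 1)/0.3477 = 13.75
NF = 10 log₁₀(13.75) = 11.38 dB

11.38 dB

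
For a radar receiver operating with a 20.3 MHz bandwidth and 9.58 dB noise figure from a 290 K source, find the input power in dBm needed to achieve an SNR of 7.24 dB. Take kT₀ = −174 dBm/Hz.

Sensitivity = −174 + 10 log₁₀(B) + NF + SNR_min
= −174 + 73.07 + 9.58 + 7.24
= −84.11 dBm → −84.1 dBm

−84.1 dBm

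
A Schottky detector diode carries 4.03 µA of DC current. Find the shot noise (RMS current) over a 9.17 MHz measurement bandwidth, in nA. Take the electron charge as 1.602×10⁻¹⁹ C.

3.44 nA

I_n = √(2qI·B)
2qI·B = 2 × 1.602×10⁻¹⁹ × 4.03×10⁻⁶ × 9.17×10⁶ = 1.18×10⁻¹⁷ A²
I_n = √(1.18×10⁻¹⁷) = 3.44×10⁻⁹ A = 3.44 nA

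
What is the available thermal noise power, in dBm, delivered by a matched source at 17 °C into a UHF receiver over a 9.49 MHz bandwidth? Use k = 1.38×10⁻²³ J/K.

T = 17 °C + 273.15 = 290.15 K
P_n = kTB = 1.38×10⁻²³ × 290.15 × 9.49×10⁶ = 3.80×10⁻¹⁴ W
In dBm: 10 log₁₀(3.80×10⁻¹⁴ / 10⁻³) = −104.2 dBm

−104.2 dBm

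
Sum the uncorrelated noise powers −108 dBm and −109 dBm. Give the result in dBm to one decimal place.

−105.5 dBm

Convert to linear, add, convert back:
P₁ = 1.58×10⁻¹⁴ W, P₂ = 1.26×10⁻¹⁴ W
P_tot = 2.84×10⁻¹⁴ W → 10 log₁₀(P_tot / 10⁻³) = −105.5 dBm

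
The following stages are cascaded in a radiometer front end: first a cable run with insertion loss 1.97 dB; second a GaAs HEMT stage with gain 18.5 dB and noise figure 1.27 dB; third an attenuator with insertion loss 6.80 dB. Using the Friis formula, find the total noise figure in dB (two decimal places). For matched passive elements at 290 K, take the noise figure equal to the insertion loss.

3.41 dB

Convert to linear (a loss of L dB is a gain of −L dB): F_i = 10^(NF_i/10), G_i = 10^(G_i,dB/10)
  Stage 1: F_1 = 10^(1.97/10) = 1.574, G_1 = 10^(−1.97/10) = 0.6353
  Stage 2: F_2 = 10^(1.27/10) = 1.340, G_2 = 10^(18.5/10) = 70.79
  Stage 3: F_3 = 10^(6.80/10) = 4.786, G_3 = 10^(−6.80/10) = 0.2089
Friis cascade:
  F = 1.574 + (1.340 − 1)/0.6353 + (4.786 − 1)/44.98 = 2.193
NF = 10 log₁₀(2.193) = 3.41 dB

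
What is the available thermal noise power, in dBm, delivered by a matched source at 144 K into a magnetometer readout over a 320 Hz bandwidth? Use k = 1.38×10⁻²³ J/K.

P_n = kTB = 1.38×10⁻²³ × 144 × 3.20×10² = 6.36×10⁻¹⁹ W
In dBm: 10 log₁₀(6.36×10⁻¹⁹ / 10⁻³) = −152.0 dBm

−152.0 dBm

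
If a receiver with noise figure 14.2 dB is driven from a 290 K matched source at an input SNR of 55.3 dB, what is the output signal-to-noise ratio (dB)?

By definition F = SNR_in/SNR_out, so in dB: SNR_out = SNR_in − NF
SNR_out = 55.3 − 14.2 = 41.1 dB

41.1 dB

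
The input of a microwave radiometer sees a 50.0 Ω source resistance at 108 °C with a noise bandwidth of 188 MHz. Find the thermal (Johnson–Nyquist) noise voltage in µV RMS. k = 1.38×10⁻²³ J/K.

T = 108 °C + 273.15 = 381.15 K
V_n = √(4kTRB)
4kTRB = 4 × 1.38×10⁻²³ × 381.15 × 5.00×10¹ × 1.88×10⁸ = 1.98×10⁻¹⁰ V²
V_n = √(1.98×10⁻¹⁰) = 1.41×10⁻⁵ V = 14.1 µV

14.1 µV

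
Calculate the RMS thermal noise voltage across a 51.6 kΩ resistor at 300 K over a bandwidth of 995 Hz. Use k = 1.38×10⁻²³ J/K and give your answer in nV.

922 nV

V_n = √(4kTRB)
4kTRB = 4 × 1.38×10⁻²³ × 300 × 5.16×10⁴ × 9.95×10² = 8.50×10⁻¹³ V²
V_n = √(8.50×10⁻¹³) = 9.22×10⁻⁷ V = 922 nV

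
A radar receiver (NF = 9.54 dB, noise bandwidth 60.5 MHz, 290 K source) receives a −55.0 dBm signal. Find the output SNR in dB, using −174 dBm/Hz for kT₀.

31.6 dB

Noise floor: N = −174 + 10 log₁₀(B) + NF
10 log₁₀(6.05×10⁷) = 77.82 dB
N = −174 + 77.82 + 9.54 = −86.64 dBm
SNR = P_sig − N = −55.0 − (−86.64) = 31.64 dB → 31.6 dB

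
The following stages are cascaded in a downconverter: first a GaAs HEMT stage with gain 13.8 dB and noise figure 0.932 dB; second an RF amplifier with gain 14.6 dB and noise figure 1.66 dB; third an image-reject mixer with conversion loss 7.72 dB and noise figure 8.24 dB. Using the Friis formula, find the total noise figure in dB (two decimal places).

Convert to linear (a loss of L dB is a gain of −L dB): F_i = 10^(NF_i/10), G_i = 10^(G_i,dB/10)
  Stage 1: F_1 = 10^(0.932/10) = 1.239, G_1 = 10^(13.8/10) = 23.99
  Stage 2: F_2 = 10^(1.66/10) = 1.466, G_2 = 10^(14.6/10) = 28.84
  Stage 3: F_3 = 10^(8.24/10) = 6.668, G_3 = 10^(−7.72/10) = 0.1690
Friis cascade:
  F = 1.239 + (1.466 − 1)/23.99 + (6.668 − 1)/691.8 = 1.267
NF = 10 log₁₀(1.267) = 1.03 dB

1.03 dB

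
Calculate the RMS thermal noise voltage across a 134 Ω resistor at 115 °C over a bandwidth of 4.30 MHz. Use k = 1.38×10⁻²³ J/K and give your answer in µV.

3.51 µV

T = 115 °C + 273.15 = 388.15 K
V_n = √(4kTRB)
4kTRB = 4 × 1.38×10⁻²³ × 388.15 × 1.34×10² × 4.30×10⁶ = 1.23×10⁻¹¹ V²
V_n = √(1.23×10⁻¹¹) = 3.51×10⁻⁶ V = 3.51 µV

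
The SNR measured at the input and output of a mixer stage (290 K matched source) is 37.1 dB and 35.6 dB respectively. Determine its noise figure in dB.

NF (dB) = SNR_in(dB) − SNR_out(dB) when the source is at T₀
NF = 37.1 − 35.6 = 1.5 dB

1.5 dB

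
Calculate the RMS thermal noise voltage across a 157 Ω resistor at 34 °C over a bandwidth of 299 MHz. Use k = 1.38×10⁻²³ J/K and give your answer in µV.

T = 34 °C + 273.15 = 307.15 K
V_n = √(4kTRB)
4kTRB = 4 × 1.38×10⁻²³ × 307.15 × 1.57×10² × 2.99×10⁸ = 7.96×10⁻¹⁰ V²
V_n = √(7.96×10⁻¹⁰) = 2.82×10⁻⁵ V = 28.2 µV

28.2 µV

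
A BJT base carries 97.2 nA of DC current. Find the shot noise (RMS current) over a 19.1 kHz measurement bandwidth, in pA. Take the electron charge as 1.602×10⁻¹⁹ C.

I_n = √(2qI·B)
2qI·B = 2 × 1.602×10⁻¹⁹ × 9.72×10⁻⁸ × 1.91×10⁴ = 5.95×10⁻²² A²
I_n = √(5.95×10⁻²²) = 2.44×10⁻¹¹ A = 24.4 pA

24.4 pA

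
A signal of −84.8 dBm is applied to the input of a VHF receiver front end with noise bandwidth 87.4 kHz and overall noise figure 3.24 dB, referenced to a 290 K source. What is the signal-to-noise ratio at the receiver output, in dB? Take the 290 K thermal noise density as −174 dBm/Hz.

Noise floor: N = −174 + 10 log₁₀(B) + NF
10 log₁₀(8.74×10⁴) = 49.42 dB
N = −174 + 49.42 + 3.24 = −121.34 dBm
SNR = P_sig − N = −84.8 − (−121.34) = 36.54 dB → 36.5 dB

36.5 dB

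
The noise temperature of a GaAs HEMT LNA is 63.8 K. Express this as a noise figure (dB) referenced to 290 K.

0.864 dB

F = 1 + T_e/T₀ = 1 + 63.8/290 = 1.22
NF = 10 log₁₀(1.22) = 0.864 dB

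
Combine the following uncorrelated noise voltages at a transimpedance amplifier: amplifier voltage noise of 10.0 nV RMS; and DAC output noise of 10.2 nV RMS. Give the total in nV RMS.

Uncorrelated sources add in power (mean-square): V_tot = √(ΣV_i²)
V_tot = √[(1.00×10⁻⁸)² + (1.02×10⁻⁸)²] = 1.43×10⁻⁸ V = 14.3 nV

14.3 nV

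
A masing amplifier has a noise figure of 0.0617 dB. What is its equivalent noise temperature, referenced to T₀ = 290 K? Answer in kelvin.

4.15 K

F = 10^(0.0617/10) = 1.01431
T_e = (F − 1)·T₀ = (1.01431 − 1) × 290 = 4.15 K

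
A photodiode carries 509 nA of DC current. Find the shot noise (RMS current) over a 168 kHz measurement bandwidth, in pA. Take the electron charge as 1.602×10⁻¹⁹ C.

I_n = √(2qI·B)
2qI·B = 2 × 1.602×10⁻¹⁹ × 5.09×10⁻⁷ × 1.68×10⁵ = 2.74×10⁻²⁰ A²
I_n = √(2.74×10⁻²⁰) = 1.66×10⁻¹⁰ A = 166 pA

166 pA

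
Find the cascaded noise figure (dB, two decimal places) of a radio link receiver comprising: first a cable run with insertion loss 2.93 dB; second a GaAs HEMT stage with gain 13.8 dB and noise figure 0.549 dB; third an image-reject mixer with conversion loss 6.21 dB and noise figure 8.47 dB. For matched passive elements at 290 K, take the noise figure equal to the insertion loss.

4.35 dB

Convert to linear (a loss of L dB is a gain of −L dB): F_i = 10^(NF_i/10), G_i = 10^(G_i,dB/10)
  Stage 1: F_1 = 10^(2.93/10) = 1.963, G_1 = 10^(−2.93/10) = 0.5093
  Stage 2: F_2 = 10^(0.549/10) = 1.135, G_2 = 10^(13.8/10) = 23.99
  Stage 3: F_3 = 10^(8.47/10) = 7.031, G_3 = 10^(−6.21/10) = 0.2393
Friis cascade:
  F = 1.963 + (1.135 − 1)/0.5093 + (7.031 − 1)/12.22 = 2.722
NF = 10 log₁₀(2.722) = 4.35 dB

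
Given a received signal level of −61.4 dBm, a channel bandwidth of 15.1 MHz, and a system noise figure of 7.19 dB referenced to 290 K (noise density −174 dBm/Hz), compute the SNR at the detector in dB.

Noise floor: N = −174 + 10 log₁₀(B) + NF
10 log₁₀(1.51×10⁷) = 71.79 dB
N = −174 + 71.79 + 7.19 = −95.02 dBm
SNR = P_sig − N = −61.4 − (−95.02) = 33.62 dB → 33.6 dB

33.6 dB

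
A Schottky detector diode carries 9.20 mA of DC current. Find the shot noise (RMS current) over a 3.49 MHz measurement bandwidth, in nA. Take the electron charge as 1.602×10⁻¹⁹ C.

I_n = √(2qI·B)
2qI·B = 2 × 1.602×10⁻¹⁹ × 9.20×10⁻³ × 3.49×10⁶ = 1.03×10⁻¹⁴ A²
I_n = √(1.03×10⁻¹⁴) = 1.01×10⁻⁷ A = 101 nA

101 nA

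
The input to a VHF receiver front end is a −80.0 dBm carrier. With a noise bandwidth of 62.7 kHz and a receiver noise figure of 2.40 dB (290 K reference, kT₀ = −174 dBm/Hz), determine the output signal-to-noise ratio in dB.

43.6 dB

Noise floor: N = −174 + 10 log₁₀(B) + NF
10 log₁₀(6.27×10⁴) = 47.97 dB
N = −174 + 47.97 + 2.40 = −123.63 dBm
SNR = P_sig − N = −80.0 − (−123.63) = 43.63 dB → 43.6 dB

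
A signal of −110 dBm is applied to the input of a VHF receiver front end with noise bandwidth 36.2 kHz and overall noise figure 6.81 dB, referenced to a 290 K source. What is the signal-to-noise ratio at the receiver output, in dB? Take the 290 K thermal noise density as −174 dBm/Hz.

11.6 dB

Noise floor: N = −174 + 10 log₁₀(B) + NF
10 log₁₀(3.62×10⁴) = 45.59 dB
N = −174 + 45.59 + 6.81 = −121.60 dBm
SNR = P_sig − N = −110 − (−121.60) = 11.60 dB → 11.6 dB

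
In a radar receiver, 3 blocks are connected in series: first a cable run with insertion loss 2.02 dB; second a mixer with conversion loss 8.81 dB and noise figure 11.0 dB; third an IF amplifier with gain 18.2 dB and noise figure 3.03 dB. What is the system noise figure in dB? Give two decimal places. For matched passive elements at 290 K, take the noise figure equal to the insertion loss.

15.09 dB

Convert to linear (a loss of L dB is a gain of −L dB): F_i = 10^(NF_i/10), G_i = 10^(G_i,dB/10)
  Stage 1: F_1 = 10^(2.02/10) = 1.592, G_1 = 10^(−2.02/10) = 0.6281
  Stage 2: F_2 = 10^(11.0/10) = 12.59, G_2 = 10^(−8.81/10) = 0.1315
  Stage 3: F_3 = 10^(3.03/10) = 2.009, G_3 = 10^(18.2/10) = 66.07
Friis cascade:
  F = 1.592 + (12.59 − 1)/0.6281 + (2.009 − 1)/0.08260 = 32.26
NF = 10 log₁₀(32.26) = 15.09 dB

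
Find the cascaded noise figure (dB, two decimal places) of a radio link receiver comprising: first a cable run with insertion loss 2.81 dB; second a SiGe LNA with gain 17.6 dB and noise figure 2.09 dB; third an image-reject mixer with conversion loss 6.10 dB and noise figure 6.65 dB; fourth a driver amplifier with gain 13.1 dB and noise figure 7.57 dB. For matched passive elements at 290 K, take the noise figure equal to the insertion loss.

Convert to linear (a loss of L dB is a gain of −L dB): F_i = 10^(NF_i/10), G_i = 10^(G_i,dB/10)
  Stage 1: F_1 = 10^(2.81/10) = 1.910, G_1 = 10^(−2.81/10) = 0.5236
  Stage 2: F_2 = 10^(2.09/10) = 1.618, G_2 = 10^(17.6/10) = 57.54
  Stage 3: F_3 = 10^(6.65/10) = 4.624, G_3 = 10^(−6.10/10) = 0.2455
  Stage 4: F_4 = 10^(7.57/10) = 5.715, G_4 = 10^(13.1/10) = 20.42
Friis cascade:
  F = 1.910 + (1.618 − 1)/0.5236 + (4.624 − 1)/30.13 + (5.715 − 1)/7.396 = 3.848
NF = 10 log₁₀(3.848) = 5.85 dB

5.85 dB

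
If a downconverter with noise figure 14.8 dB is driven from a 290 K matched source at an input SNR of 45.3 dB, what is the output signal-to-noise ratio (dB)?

By definition F = SNR_in/SNR_out, so in dB: SNR_out = SNR_in − NF
SNR_out = 45.3 − 14.8 = 30.5 dB

30.5 dB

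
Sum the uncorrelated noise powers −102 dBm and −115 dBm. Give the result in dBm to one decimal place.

−101.8 dBm

Convert to linear, add, convert back:
P₁ = 6.31×10⁻¹⁴ W, P₂ = 3.16×10⁻¹⁵ W
P_tot = 6.63×10⁻¹⁴ W → 10 log₁₀(P_tot / 10⁻³) = −101.8 dBm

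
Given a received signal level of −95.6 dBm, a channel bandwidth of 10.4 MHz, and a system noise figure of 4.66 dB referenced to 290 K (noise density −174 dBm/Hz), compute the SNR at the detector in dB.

3.6 dB

Noise floor: N = −174 + 10 log₁₀(B) + NF
10 log₁₀(1.04×10⁷) = 70.17 dB
N = −174 + 70.17 + 4.66 = −99.17 dBm
SNR = P_sig − N = −95.6 − (−99.17) = 3.57 dB → 3.6 dB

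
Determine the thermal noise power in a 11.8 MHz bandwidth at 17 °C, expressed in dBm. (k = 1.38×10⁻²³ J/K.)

T = 17 °C + 273.15 = 290.15 K
P_n = kTB = 1.38×10⁻²³ × 290.15 × 1.18×10⁷ = 4.72×10⁻¹⁴ W
In dBm: 10 log₁₀(4.72×10⁻¹⁴ / 10⁻³) = −103.3 dBm

−103.3 dBm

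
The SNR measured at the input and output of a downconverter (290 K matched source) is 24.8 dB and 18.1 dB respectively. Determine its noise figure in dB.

NF (dB) = SNR_in(dB) − SNR_out(dB) when the source is at T₀
NF = 24.8 − 18.1 = 6.7 dB

6.7 dB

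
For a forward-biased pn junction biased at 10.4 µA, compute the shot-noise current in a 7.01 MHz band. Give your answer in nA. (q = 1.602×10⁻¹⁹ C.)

4.83 nA

I_n = √(2qI·B)
2qI·B = 2 × 1.602×10⁻¹⁹ × 1.04×10⁻⁵ × 7.01×10⁶ = 2.34×10⁻¹⁷ A²
I_n = √(2.34×10⁻¹⁷) = 4.83×10⁻⁹ A = 4.83 nA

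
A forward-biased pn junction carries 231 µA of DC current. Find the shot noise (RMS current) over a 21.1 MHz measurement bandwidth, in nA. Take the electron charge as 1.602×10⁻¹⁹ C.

I_n = √(2qI·B)
2qI·B = 2 × 1.602×10⁻¹⁹ × 2.31×10⁻⁴ × 2.11×10⁷ = 1.56×10⁻¹⁵ A²
I_n = √(1.56×10⁻¹⁵) = 3.95×10⁻⁸ A = 39.5 nA

39.5 nA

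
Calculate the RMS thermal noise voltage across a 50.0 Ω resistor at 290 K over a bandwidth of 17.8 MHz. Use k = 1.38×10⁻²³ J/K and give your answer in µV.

V_n = √(4kTRB)
4kTRB = 4 × 1.38×10⁻²³ × 290 × 5.00×10¹ × 1.78×10⁷ = 1.42×10⁻¹¹ V²
V_n = √(1.42×10⁻¹¹) = 3.77×10⁻⁶ V = 3.77 µV

3.77 µV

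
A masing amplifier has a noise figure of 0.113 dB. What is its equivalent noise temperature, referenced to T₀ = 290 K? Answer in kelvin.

7.64 K

F = 10^(0.113/10) = 1.02636
T_e = (F − 1)·T₀ = (1.02636 − 1) × 290 = 7.64 K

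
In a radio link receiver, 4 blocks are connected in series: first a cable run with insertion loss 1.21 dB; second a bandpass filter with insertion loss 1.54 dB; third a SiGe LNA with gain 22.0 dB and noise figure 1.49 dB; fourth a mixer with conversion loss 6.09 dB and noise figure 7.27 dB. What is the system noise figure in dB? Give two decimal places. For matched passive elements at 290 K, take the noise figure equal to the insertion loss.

Convert to linear (a loss of L dB is a gain of −L dB): F_i = 10^(NF_i/10), G_i = 10^(G_i,dB/10)
  Stage 1: F_1 = 10^(1.21/10) = 1.321, G_1 = 10^(−1.21/10) = 0.7568
  Stage 2: F_2 = 10^(1.54/10) = 1.426, G_2 = 10^(−1.54/10) = 0.7015
  Stage 3: F_3 = 10^(1.49/10) = 1.409, G_3 = 10^(22.0/10) = 158.5
  Stage 4: F_4 = 10^(7.27/10) = 5.333, G_4 = 10^(−6.09/10) = 0.2460
Friis cascade:
  F = 1.321 + (1.426 − 1)/0.7568 + (1.409 − 1)/0.5309 + (5.333 − 1)/84.14 = 2.706
NF = 10 log₁₀(2.706) = 4.32 dB

4.32 dB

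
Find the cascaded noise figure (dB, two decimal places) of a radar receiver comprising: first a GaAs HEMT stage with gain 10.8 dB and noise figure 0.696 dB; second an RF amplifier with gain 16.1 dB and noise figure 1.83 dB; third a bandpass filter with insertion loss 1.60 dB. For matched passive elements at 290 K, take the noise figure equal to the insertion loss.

0.86 dB

Convert to linear (a loss of L dB is a gain of −L dB): F_i = 10^(NF_i/10), G_i = 10^(G_i,dB/10)
  Stage 1: F_1 = 10^(0.696/10) = 1.174, G_1 = 10^(10.8/10) = 12.02
  Stage 2: F_2 = 10^(1.83/10) = 1.524, G_2 = 10^(16.1/10) = 40.74
  Stage 3: F_3 = 10^(1.60/10) = 1.445, G_3 = 10^(−1.60/10) = 0.6918
Friis cascade:
  F = 1.174 + (1.524 − 1)/12.02 + (1.445 − 1)/489.8 = 1.218
NF = 10 log₁₀(1.218) = 0.86 dB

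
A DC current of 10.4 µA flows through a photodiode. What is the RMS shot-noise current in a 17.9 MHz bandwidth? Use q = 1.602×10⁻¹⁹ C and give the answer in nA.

I_n = √(2qI·B)
2qI·B = 2 × 1.602×10⁻¹⁹ × 1.04×10⁻⁵ × 1.79×10⁷ = 5.96×10⁻¹⁷ A²
I_n = √(5.96×10⁻¹⁷) = 7.72×10⁻⁹ A = 7.72 nA

7.72 nA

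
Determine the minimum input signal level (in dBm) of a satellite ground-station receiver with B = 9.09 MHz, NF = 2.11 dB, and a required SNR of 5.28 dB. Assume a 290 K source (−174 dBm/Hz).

−97.0 dBm

Sensitivity = −174 + 10 log₁₀(B) + NF + SNR_min
= −174 + 69.59 + 2.11 + 5.28
= −97.02 dBm → −97.0 dBm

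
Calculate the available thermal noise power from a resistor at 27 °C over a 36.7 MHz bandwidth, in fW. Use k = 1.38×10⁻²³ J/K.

T = 27 °C + 273.15 = 300.15 K
P_n = kTB = 1.38×10⁻²³ × 300.15 × 3.67×10⁷ = 1.52×10⁻¹³ W = 152 fW

152 fW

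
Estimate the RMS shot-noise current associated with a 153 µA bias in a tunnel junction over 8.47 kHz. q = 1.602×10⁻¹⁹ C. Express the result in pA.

644 pA

I_n = √(2qI·B)
2qI·B = 2 × 1.602×10⁻¹⁹ × 1.53×10⁻⁴ × 8.47×10³ = 4.15×10⁻¹⁹ A²
I_n = √(4.15×10⁻¹⁹) = 6.44×10⁻¹⁰ A = 644 pA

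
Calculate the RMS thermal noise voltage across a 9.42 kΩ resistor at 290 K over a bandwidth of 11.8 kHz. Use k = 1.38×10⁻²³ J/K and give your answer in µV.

1.33 µV

V_n = √(4kTRB)
4kTRB = 4 × 1.38×10⁻²³ × 290 × 9.42×10³ × 1.18×10⁴ = 1.78×10⁻¹² V²
V_n = √(1.78×10⁻¹²) = 1.33×10⁻⁶ V = 1.33 µV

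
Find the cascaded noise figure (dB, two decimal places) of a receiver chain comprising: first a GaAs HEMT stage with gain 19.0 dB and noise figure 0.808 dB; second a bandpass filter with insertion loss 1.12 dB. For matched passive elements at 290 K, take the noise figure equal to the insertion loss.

0.82 dB

Convert to linear (a loss of L dB is a gain of −L dB): F_i = 10^(NF_i/10), G_i = 10^(G_i,dB/10)
  Stage 1: F_1 = 10^(0.808/10) = 1.204, G_1 = 10^(19.0/10) = 79.43
  Stage 2: F_2 = 10^(1.12/10) = 1.294, G_2 = 10^(−1.12/10) = 0.7727
Friis cascade:
  F = 1.204 + (1.294 − 1)/79.43 = 1.208
NF = 10 log₁₀(1.208) = 0.82 dB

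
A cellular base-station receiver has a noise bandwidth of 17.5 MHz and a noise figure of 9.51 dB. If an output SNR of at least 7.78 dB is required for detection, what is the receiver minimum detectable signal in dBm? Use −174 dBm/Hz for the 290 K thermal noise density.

Sensitivity = −174 + 10 log₁₀(B) + NF + SNR_min
= −174 + 72.43 + 9.51 + 7.78
= −84.28 dBm → −84.3 dBm

−84.3 dBm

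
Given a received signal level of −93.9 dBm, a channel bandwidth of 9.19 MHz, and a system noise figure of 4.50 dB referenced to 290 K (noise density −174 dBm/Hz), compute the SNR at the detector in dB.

6.0 dB

Noise floor: N = −174 + 10 log₁₀(B) + NF
10 log₁₀(9.19×10⁶) = 69.63 dB
N = −174 + 69.63 + 4.50 = −99.87 dBm
SNR = P_sig − N = −93.9 − (−99.87) = 5.97 dB → 6.0 dB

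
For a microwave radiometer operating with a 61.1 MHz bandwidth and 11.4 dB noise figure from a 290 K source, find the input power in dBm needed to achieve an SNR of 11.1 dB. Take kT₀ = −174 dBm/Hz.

−73.6 dBm

Sensitivity = −174 + 10 log₁₀(B) + NF + SNR_min
= −174 + 77.86 + 11.4 + 11.1
= −73.64 dBm → −73.6 dBm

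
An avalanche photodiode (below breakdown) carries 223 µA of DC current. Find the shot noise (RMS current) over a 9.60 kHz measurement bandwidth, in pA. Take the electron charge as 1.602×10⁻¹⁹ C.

I_n = √(2qI·B)
2qI·B = 2 × 1.602×10⁻¹⁹ × 2.23×10⁻⁴ × 9.60×10³ = 6.86×10⁻¹⁹ A²
I_n = √(6.86×10⁻¹⁹) = 8.28×10⁻¹⁰ A = 828 pA

828 pA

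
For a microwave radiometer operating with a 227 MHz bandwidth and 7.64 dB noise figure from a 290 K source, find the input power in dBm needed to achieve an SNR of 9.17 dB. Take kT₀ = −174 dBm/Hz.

Sensitivity = −174 + 10 log₁₀(B) + NF + SNR_min
= −174 + 83.56 + 7.64 + 9.17
= −73.63 dBm → −73.6 dBm

−73.6 dBm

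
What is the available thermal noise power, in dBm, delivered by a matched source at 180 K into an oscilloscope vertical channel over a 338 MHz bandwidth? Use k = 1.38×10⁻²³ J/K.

P_n = kTB = 1.38×10⁻²³ × 180 × 3.38×10⁸ = 8.40×10⁻¹³ W
In dBm: 10 log₁₀(8.40×10⁻¹³ / 10⁻³) = −90.8 dBm

−90.8 dBm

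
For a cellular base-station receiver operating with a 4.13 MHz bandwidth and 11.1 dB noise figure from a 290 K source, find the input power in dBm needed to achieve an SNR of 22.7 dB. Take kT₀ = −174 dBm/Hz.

−74.0 dBm

Sensitivity = −174 + 10 log₁₀(B) + NF + SNR_min
= −174 + 66.16 + 11.1 + 22.7
= −74.04 dBm → −74.0 dBm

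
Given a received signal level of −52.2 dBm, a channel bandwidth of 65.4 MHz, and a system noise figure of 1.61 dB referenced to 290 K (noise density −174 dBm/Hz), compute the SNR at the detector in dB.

42.0 dB

Noise floor: N = −174 + 10 log₁₀(B) + NF
10 log₁₀(6.54×10⁷) = 78.16 dB
N = −174 + 78.16 + 1.61 = −94.23 dBm
SNR = P_sig − N = −52.2 − (−94.23) = 42.03 dB → 42.0 dB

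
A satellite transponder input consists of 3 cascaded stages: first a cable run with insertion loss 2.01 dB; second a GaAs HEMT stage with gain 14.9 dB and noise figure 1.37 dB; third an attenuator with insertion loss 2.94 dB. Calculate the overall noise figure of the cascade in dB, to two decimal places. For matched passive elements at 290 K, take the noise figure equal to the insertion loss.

Convert to linear (a loss of L dB is a gain of −L dB): F_i = 10^(NF_i/10), G_i = 10^(G_i,dB/10)
  Stage 1: F_1 = 10^(2.01/10) = 1.589, G_1 = 10^(−2.01/10) = 0.6295
  Stage 2: F_2 = 10^(1.37/10) = 1.371, G_2 = 10^(14.9/10) = 30.90
  Stage 3: F_3 = 10^(2.94/10) = 1.968, G_3 = 10^(−2.94/10) = 0.5082
Friis cascade:
  F = 1.589 + (1.371 − 1)/0.6295 + (1.968 − 1)/19.45 = 2.227
NF = 10 log₁₀(2.227) = 3.48 dB

3.48 dB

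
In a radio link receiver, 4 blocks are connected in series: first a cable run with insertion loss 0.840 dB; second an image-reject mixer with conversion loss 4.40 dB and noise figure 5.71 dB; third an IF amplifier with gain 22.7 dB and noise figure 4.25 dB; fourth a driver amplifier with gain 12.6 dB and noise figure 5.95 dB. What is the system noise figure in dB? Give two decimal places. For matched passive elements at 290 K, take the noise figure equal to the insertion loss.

10.05 dB

Convert to linear (a loss of L dB is a gain of −L dB): F_i = 10^(NF_i/10), G_i = 10^(G_i,dB/10)
  Stage 1: F_1 = 10^(0.840/10) = 1.213, G_1 = 10^(−0.840/10) = 0.8241
  Stage 2: F_2 = 10^(5.71/10) = 3.724, G_2 = 10^(−4.40/10) = 0.3631
  Stage 3: F_3 = 10^(4.25/10) = 2.661, G_3 = 10^(22.7/10) = 186.2
  Stage 4: F_4 = 10^(5.95/10) = 3.936, G_4 = 10^(12.6/10) = 18.20
Friis cascade:
  F = 1.213 + (3.724 − 1)/0.8241 + (2.661 − 1)/0.2992 + (3.936 − 1)/55.72 = 10.12
NF = 10 log₁₀(10.12) = 10.05 dB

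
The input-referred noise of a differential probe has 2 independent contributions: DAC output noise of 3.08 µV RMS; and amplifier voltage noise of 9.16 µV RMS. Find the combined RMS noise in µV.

Uncorrelated sources add in power (mean-square): V_tot = √(ΣV_i²)
V_tot = √[(3.08×10⁻⁶)² + (9.16×10⁻⁶)²] = 9.66×10⁻⁶ V = 9.66 µV

9.66 µV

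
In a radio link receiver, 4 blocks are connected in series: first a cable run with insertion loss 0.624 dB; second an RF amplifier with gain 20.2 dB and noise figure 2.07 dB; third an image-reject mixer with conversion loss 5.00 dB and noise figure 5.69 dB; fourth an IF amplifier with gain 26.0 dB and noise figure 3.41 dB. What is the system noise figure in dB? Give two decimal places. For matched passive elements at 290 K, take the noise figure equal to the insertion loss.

2.86 dB

Convert to linear (a loss of L dB is a gain of −L dB): F_i = 10^(NF_i/10), G_i = 10^(G_i,dB/10)
  Stage 1: F_1 = 10^(0.624/10) = 1.155, G_1 = 10^(−0.624/10) = 0.8662
  Stage 2: F_2 = 10^(2.07/10) = 1.611, G_2 = 10^(20.2/10) = 104.7
  Stage 3: F_3 = 10^(5.69/10) = 3.707, G_3 = 10^(−5.00/10) = 0.3162
  Stage 4: F_4 = 10^(3.41/10) = 2.193, G_4 = 10^(26.0/10) = 398.1
Friis cascade:
  F = 1.155 + (1.611 − 1)/0.8662 + (3.707 − 1)/90.70 + (2.193 − 1)/28.68 = 1.931
NF = 10 log₁₀(1.931) = 2.86 dB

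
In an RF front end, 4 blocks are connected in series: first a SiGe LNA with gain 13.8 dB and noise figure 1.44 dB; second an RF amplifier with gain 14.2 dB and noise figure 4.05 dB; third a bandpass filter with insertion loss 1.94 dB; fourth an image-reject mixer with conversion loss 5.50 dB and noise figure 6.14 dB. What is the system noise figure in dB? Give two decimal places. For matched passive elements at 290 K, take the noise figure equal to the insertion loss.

1.66 dB

Convert to linear (a loss of L dB is a gain of −L dB): F_i = 10^(NF_i/10), G_i = 10^(G_i,dB/10)
  Stage 1: F_1 = 10^(1.44/10) = 1.393, G_1 = 10^(13.8/10) = 23.99
  Stage 2: F_2 = 10^(4.05/10) = 2.541, G_2 = 10^(14.2/10) = 26.30
  Stage 3: F_3 = 10^(1.94/10) = 1.563, G_3 = 10^(−1.94/10) = 0.6397
  Stage 4: F_4 = 10^(6.14/10) = 4.111, G_4 = 10^(−5.50/10) = 0.2818
Friis cascade:
  F = 1.393 + (2.541 − 1)/23.99 + (1.563 − 1)/631.0 + (4.111 − 1)/403.6 = 1.466
NF = 10 log₁₀(1.466) = 1.66 dB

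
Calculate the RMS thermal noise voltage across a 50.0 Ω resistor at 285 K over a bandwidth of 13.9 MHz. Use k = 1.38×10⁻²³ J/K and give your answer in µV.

V_n = √(4kTRB)
4kTRB = 4 × 1.38×10⁻²³ × 285 × 5.00×10¹ × 1.39×10⁷ = 1.09×10⁻¹¹ V²
V_n = √(1.09×10⁻¹¹) = 3.31×10⁻⁶ V = 3.31 µV

3.31 µV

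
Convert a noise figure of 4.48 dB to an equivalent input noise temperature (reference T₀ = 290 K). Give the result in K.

524 K

F = 10^(4.48/10) = 2.80543
T_e = (F − 1)·T₀ = (2.80543 − 1) × 290 = 524 K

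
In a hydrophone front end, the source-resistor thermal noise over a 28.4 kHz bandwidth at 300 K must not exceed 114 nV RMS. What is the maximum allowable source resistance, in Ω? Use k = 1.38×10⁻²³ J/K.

Johnson–Nyquist: V_n = √(4kTRB) ⇒ R = V_n² / (4kTB)
4kTB = 4 × 1.38×10⁻²³ × 300 × 2.84×10⁴ = 4.70×10⁻¹⁶
R = (1.14×10⁻⁷)² / 4.70×10⁻¹⁶ = 2.76×10¹ Ω = 27.6 Ω

27.6 Ω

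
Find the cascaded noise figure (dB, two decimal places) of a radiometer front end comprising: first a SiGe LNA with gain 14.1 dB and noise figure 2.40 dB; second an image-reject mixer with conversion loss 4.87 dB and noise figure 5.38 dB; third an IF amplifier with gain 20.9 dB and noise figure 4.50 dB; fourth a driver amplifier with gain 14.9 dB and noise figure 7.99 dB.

3.13 dB

Convert to linear (a loss of L dB is a gain of −L dB): F_i = 10^(NF_i/10), G_i = 10^(G_i,dB/10)
  Stage 1: F_1 = 10^(2.40/10) = 1.738, G_1 = 10^(14.1/10) = 25.70
  Stage 2: F_2 = 10^(5.38/10) = 3.451, G_2 = 10^(−4.87/10) = 0.3258
  Stage 3: F_3 = 10^(4.50/10) = 2.818, G_3 = 10^(20.9/10) = 123.0
  Stage 4: F_4 = 10^(7.99/10) = 6.295, G_4 = 10^(14.9/10) = 30.90
Friis cascade:
  F = 1.738 + (3.451 − 1)/25.70 + (2.818 − 1)/8.375 + (6.295 − 1)/1030 = 2.055
NF = 10 log₁₀(2.055) = 3.13 dB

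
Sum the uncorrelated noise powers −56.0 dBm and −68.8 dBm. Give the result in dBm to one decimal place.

−55.8 dBm

Convert to linear, add, convert back:
P₁ = 2.51×10⁻⁹ W, P₂ = 1.32×10⁻¹⁰ W
P_tot = 2.64×10⁻⁹ W → 10 log₁₀(P_tot / 10⁻³) = −55.8 dBm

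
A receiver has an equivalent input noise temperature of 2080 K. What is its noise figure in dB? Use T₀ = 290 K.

9.12 dB

F = 1 + T_e/T₀ = 1 + 2080/290 = 8.17241
NF = 10 log₁₀(8.17241) = 9.12 dB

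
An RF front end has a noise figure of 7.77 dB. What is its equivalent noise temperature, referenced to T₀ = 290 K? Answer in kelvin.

1445 K

F = 10^(7.77/10) = 5.98412
T_e = (F − 1)·T₀ = (5.98412 − 1) × 290 = 1445 K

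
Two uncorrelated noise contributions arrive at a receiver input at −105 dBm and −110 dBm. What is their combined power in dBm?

Convert to linear, add, convert back:
P₁ = 3.16×10⁻¹⁴ W, P₂ = 1.00×10⁻¹⁴ W
P_tot = 4.16×10⁻¹⁴ W → 10 log₁₀(P_tot / 10⁻³) = −103.8 dBm

−103.8 dBm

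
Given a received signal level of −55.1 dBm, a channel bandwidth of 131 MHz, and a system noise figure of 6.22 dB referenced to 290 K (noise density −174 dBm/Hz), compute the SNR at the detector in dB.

Noise floor: N = −174 + 10 log₁₀(B) + NF
10 log₁₀(1.31×10⁸) = 81.17 dB
N = −174 + 81.17 + 6.22 = −86.61 dBm
SNR = P_sig − N = −55.1 − (−86.61) = 31.51 dB → 31.5 dB

31.5 dB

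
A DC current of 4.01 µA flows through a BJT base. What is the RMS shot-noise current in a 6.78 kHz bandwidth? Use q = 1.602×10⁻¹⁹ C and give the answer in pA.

I_n = √(2qI·B)
2qI·B = 2 × 1.602×10⁻¹⁹ × 4.01×10⁻⁶ × 6.78×10³ = 8.71×10⁻²¹ A²
I_n = √(8.71×10⁻²¹) = 9.33×10⁻¹¹ A = 93.3 pA

93.3 pA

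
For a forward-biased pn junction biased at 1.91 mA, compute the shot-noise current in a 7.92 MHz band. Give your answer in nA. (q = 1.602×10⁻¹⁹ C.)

I_n = √(2qI·B)
2qI·B = 2 × 1.602×10⁻¹⁹ × 1.91×10⁻³ × 7.92×10⁶ = 4.85×10⁻¹⁵ A²
I_n = √(4.85×10⁻¹⁵) = 6.96×10⁻⁸ A = 69.6 nA

69.6 nA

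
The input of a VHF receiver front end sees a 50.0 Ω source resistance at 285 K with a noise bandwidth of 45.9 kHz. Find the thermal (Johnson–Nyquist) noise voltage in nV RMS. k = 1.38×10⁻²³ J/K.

V_n = √(4kTRB)
4kTRB = 4 × 1.38×10⁻²³ × 285 × 5.00×10¹ × 4.59×10⁴ = 3.61×10⁻¹⁴ V²
V_n = √(3.61×10⁻¹⁴) = 1.90×10⁻⁷ V = 190 nV

190 nV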